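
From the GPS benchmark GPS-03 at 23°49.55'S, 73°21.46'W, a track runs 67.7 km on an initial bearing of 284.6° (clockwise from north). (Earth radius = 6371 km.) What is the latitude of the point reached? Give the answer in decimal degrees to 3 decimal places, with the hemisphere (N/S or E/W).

23.671°S

GPS-03: φ = -23.82583°, λ = -73.35767°
δ = d/R = 67.7/6371 = 0.010626 rad
φ₂ = arcsin(sin φ₁ cos δ + cos φ₁ sin δ cos θ)
   = arcsin(-0.40396·0.99994 + 0.91478·0.01063·0.25207) = -23.67103°
λ₂ = λ₁ + atan2(sin θ sin δ cos φ₁, cos δ − sin φ₁ sin φ₂) = -74.00097°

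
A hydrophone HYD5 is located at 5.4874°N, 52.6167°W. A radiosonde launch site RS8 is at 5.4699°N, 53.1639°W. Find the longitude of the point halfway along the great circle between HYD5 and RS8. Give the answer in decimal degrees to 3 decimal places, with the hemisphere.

52.890°W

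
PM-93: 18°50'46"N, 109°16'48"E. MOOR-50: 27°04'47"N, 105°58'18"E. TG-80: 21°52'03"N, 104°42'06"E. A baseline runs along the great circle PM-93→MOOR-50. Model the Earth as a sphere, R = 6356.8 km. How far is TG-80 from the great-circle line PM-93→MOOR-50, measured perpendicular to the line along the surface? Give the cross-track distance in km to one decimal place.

328.7 km

PM-93: φ = +18.84611°, λ = +109.28000°
MOOR-50: φ = +27.07972°, λ = +105.97167°
TG-80: φ = +21.86750°, λ = +104.70167°
δ₁₃ = central angle PM-93→TG-80 = 0.091603 rad  (haversine)
θ₁₃ = bearing PM-93→TG-80 = 305.921°,  θ₁₂ = bearing PM-93→MOOR-50 = 340.323°
dₓₜ = R·arcsin(sin δ₁₃ · sin(θ₁₃ − θ₁₂)) = 6356.8·arcsin(0.09147·sin(-34.402°)) = -328.684 km
|dₓₜ| = 328.684 km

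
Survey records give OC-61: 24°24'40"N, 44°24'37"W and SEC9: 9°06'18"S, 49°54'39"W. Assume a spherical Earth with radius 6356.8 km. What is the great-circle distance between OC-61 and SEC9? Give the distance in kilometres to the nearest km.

3766 km

OC-61: φ = +24.41111°, λ = -44.41028°
SEC9: φ = -9.10500°, λ = -49.91083°
Δφ = -33.5161°,  Δλ = -5.5006°
a = sin²(Δφ/2) + cos φ₁ cos φ₂ sin²(Δλ/2) = 0.085205
c = 2·arcsin(√a) = 0.592423 rad = 33.9433°
d = R·c = 6356.8 × 0.592423 = 3765.9 km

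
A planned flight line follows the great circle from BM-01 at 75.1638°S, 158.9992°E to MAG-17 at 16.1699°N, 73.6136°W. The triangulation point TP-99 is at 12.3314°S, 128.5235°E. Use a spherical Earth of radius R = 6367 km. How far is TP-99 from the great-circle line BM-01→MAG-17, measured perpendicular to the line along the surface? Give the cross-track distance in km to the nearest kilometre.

δ₁₃ = central angle BM-01→TP-99 = 1.135107 rad  (haversine)
θ₁₃ = bearing BM-01→TP-99 = 326.871°,  θ₁₂ = bearing BM-01→MAG-17 = 122.833°
dₓₜ = R·arcsin(sin δ₁₃ · sin(θ₁₃ − θ₁₂)) = 6367·arcsin(0.90658·sin(204.037°)) = -2408.206 km
|dₓₜ| = 2408.206 km

2408 km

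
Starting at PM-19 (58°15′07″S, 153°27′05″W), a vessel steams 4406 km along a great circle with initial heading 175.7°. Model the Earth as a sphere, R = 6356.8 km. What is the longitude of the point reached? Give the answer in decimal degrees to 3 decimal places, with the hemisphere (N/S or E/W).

7.279°E

PM-19: φ = -58.25194°, λ = -153.45139°
δ = d/R = 4406/6356.8 = 0.693116 rad
φ₂ = arcsin(sin φ₁ cos δ + cos φ₁ sin δ cos θ)
   = arcsin(-0.85037·0.76926 + 0.52619·0.63894·-0.99719) = -81.65322°
λ₂ = λ₁ + atan2(sin θ sin δ cos φ₁, cos δ − sin φ₁ sin φ₂) = 7.27877°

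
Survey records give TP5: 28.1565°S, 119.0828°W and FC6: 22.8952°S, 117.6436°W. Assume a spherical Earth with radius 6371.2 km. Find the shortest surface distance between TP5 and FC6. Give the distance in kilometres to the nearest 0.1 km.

Δφ = 5.2613°,  Δλ = 1.4392°
a = sin²(Δφ/2) + cos φ₁ cos φ₂ sin²(Δλ/2) = 0.002235
c = 2·arcsin(√a) = 0.094580 rad = 5.4190°
d = R·c = 6371.2 × 0.094580 = 602.6 km

602.6 km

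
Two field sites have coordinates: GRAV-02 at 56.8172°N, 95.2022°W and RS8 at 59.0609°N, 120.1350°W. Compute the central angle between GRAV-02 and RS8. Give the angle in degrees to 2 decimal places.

13.34°

Δφ = 2.2437°,  Δλ = -24.9328°
a = sin²(Δφ/2) + cos φ₁ cos φ₂ sin²(Δλ/2) = 0.013496
c = 2·arcsin(√a) = 0.232867 rad = 13.3423°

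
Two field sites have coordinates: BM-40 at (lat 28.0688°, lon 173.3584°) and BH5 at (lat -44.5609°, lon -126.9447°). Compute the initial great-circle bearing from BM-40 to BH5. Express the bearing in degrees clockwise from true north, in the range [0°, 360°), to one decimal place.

142.0°

Δλ = 59.6969°
y = sin Δλ · cos φ₂ = 0.615154
x = cos φ₁ sin φ₂ − sin φ₁ cos φ₂ cos Δλ = -0.788301
θ = atan2(y, x) = 142.0331° → 142.0331° (mod 360°)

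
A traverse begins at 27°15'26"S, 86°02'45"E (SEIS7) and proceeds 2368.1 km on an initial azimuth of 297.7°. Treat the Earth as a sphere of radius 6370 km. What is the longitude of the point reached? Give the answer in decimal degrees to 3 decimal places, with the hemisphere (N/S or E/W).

66.493°E

SEIS7: φ = -27.25722°, λ = +86.04583°
δ = d/R = 2368.1/6370 = 0.371758 rad
φ₂ = arcsin(sin φ₁ cos δ + cos φ₁ sin δ cos θ)
   = arcsin(-0.45799·0.93169 + 0.88896·0.36325·0.46484) = -16.05709°
λ₂ = λ₁ + atan2(sin θ sin δ cos φ₁, cos δ − sin φ₁ sin φ₂) = 66.49276°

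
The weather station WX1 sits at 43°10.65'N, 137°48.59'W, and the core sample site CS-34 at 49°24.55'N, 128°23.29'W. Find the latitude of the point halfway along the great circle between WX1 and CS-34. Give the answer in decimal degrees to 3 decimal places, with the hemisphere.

WX1: φ = +43.17750°, λ = -137.80983°
CS-34: φ = +49.40917°, λ = -128.38817°
Bx = cos φ₂ cos Δλ = 0.641876,  By = cos φ₂ sin Δλ = 0.106511
φₘ = atan2(sin φ₁ + sin φ₂, √((cos φ₁ + Bx)² + By²)) = 46.38985°
λₘ = λ₁ + atan2(By, cos φ₁ + Bx) = -133.36789°

46.390°N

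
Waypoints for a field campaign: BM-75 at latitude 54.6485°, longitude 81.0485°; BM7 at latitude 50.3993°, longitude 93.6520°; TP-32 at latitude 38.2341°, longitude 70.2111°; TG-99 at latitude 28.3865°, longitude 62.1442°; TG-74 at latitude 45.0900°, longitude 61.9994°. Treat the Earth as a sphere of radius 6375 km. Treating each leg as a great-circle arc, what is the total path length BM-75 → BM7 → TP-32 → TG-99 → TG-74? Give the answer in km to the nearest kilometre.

6448 km

BM-75→BM7: c = 0.152699 rad, d = 973.46 km
BM7→TP-32: c = 0.359076 rad, d = 2289.11 km
TP-32→TG-99: c = 0.208086 rad, d = 1326.55 km
TG-99→TG-74: c = 0.291538 rad, d = 1858.55 km
Total = 973.46 + 2289.11 + 1326.55 + 1858.55 = 6447.67 km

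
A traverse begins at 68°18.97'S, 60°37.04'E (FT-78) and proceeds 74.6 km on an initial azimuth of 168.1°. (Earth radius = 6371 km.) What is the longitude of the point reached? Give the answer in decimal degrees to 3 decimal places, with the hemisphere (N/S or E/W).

FT-78: φ = -68.31617°, λ = +60.61733°
δ = d/R = 74.6/6371 = 0.011709 rad
φ₂ = arcsin(sin φ₁ cos δ + cos φ₁ sin δ cos θ)
   = arcsin(-0.92924·0.99993 + 0.36948·0.01171·-0.97851) = -68.97221°
λ₂ = λ₁ + atan2(sin θ sin δ cos φ₁, cos δ − sin φ₁ sin φ₂) = 61.00287°

61.003°E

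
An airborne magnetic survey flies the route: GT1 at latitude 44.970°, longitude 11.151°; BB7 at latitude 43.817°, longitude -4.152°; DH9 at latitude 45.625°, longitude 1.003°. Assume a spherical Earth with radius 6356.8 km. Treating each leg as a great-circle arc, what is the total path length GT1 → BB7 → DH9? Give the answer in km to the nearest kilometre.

1671 km

GT1→BB7: c = 0.191617 rad, d = 1218.07 km
BB7→DH9: c = 0.071274 rad, d = 453.07 km
Total = 1218.07 + 453.07 = 1671.14 km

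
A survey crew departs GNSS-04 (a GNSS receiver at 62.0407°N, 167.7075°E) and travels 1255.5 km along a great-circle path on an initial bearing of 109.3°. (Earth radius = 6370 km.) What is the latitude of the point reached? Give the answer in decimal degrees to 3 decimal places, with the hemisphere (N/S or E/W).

δ = d/R = 1255.5/6370 = 0.197096 rad
φ₂ = arcsin(sin φ₁ cos δ + cos φ₁ sin δ cos θ)
   = arcsin(0.88328·0.98064 + 0.46884·0.19582·-0.33051) = 56.70293°
λ₂ = λ₁ + atan2(sin θ sin δ cos φ₁, cos δ − sin φ₁ sin φ₂) = -172.61926°

56.703°N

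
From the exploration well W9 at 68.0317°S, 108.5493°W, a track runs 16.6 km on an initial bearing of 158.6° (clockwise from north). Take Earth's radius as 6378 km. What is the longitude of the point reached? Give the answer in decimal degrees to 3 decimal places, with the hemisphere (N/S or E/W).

δ = d/R = 16.6/6378 = 0.002603 rad
φ₂ = arcsin(sin φ₁ cos δ + cos φ₁ sin δ cos θ)
   = arcsin(-0.92739·1.00000 + 0.37409·0.00260·-0.93106) = -68.17048°
λ₂ = λ₁ + atan2(sin θ sin δ cos φ₁, cos δ − sin φ₁ sin φ₂) = -108.40297°

108.403°W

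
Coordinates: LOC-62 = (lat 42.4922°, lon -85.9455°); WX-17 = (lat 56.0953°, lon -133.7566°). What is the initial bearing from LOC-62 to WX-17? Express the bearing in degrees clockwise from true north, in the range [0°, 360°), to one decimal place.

311.0°

Δλ = -47.8111°
y = sin Δλ · cos φ₂ = -0.413303
x = cos φ₁ sin φ₂ − sin φ₁ cos φ₂ cos Δλ = 0.358944
θ = atan2(y, x) = -49.0265° → 310.9735° (mod 360°)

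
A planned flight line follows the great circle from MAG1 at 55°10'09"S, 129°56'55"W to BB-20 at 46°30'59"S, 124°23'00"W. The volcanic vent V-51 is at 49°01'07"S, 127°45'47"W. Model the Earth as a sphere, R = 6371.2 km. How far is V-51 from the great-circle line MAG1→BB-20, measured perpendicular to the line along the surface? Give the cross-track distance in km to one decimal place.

134.7 km

MAG1: φ = -55.16917°, λ = -129.94861°
BB-20: φ = -46.51639°, λ = -124.38333°
V-51: φ = -49.01861°, λ = -127.76306°
δ₁₃ = central angle MAG1→V-51 = 0.109861 rad  (haversine)
θ₁₃ = bearing MAG1→V-51 = 13.186°,  θ₁₂ = bearing MAG1→BB-20 = 24.303°
dₓₜ = R·arcsin(sin δ₁₃ · sin(θ₁₃ − θ₁₂)) = 6371.2·arcsin(0.10964·sin(-11.117°)) = -134.701 km
|dₓₜ| = 134.701 km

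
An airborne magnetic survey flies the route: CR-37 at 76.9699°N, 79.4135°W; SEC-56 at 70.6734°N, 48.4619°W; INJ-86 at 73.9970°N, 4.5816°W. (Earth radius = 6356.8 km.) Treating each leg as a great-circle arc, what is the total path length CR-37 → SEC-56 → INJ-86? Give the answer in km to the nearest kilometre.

CR-37→SEC-56: c = 0.182780 rad, d = 1161.89 km
SEC-56→INJ-86: c = 0.233584 rad, d = 1484.85 km
Total = 1161.89 + 1484.85 = 2646.74 km

2647 km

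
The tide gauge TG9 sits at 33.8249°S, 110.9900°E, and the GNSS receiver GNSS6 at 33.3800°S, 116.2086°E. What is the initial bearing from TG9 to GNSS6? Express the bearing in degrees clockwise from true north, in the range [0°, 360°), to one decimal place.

85.6°

Δλ = 5.2186°
y = sin Δλ · cos φ₂ = 0.075952
x = cos φ₁ sin φ₂ − sin φ₁ cos φ₂ cos Δλ = 0.005838
θ = atan2(y, x) = 85.6045° → 85.6045° (mod 360°)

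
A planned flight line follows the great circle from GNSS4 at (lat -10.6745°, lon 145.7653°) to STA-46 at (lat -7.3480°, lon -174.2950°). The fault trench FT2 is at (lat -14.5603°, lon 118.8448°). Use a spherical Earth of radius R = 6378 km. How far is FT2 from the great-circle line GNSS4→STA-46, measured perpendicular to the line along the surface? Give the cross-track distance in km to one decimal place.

489.9 km

δ₁₃ = central angle GNSS4→FT2 = 0.463190 rad  (haversine)
θ₁₃ = bearing GNSS4→FT2 = 258.746°,  θ₁₂ = bearing GNSS4→STA-46 = 88.635°
dₓₜ = R·arcsin(sin δ₁₃ · sin(θ₁₃ − θ₁₂)) = 6378·arcsin(0.44680·sin(170.111°)) = 489.884 km
|dₓₜ| = 489.884 km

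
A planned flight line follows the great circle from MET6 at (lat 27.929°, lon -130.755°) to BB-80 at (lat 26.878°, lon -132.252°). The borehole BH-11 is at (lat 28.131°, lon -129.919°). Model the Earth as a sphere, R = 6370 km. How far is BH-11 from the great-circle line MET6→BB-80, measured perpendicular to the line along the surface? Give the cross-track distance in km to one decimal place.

δ₁₃ = central angle MET6→BH-11 = 0.013353 rad  (haversine)
θ₁₃ = bearing MET6→BH-11 = 74.495°,  θ₁₂ = bearing MET6→BB-80 = 232.009°
dₓₜ = R·arcsin(sin δ₁₃ · sin(θ₁₃ − θ₁₂)) = 6370·arcsin(0.01335·sin(-157.514°)) = -32.531 km
|dₓₜ| = 32.531 km

32.5 km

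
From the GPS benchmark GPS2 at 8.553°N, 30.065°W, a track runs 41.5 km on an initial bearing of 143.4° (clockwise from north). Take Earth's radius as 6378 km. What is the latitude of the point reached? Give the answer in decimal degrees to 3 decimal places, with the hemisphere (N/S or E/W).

8.254°N

δ = d/R = 41.5/6378 = 0.006507 rad
φ₂ = arcsin(sin φ₁ cos δ + cos φ₁ sin δ cos θ)
   = arcsin(0.14872·0.99998 + 0.98888·0.00651·-0.80282) = 8.25364°
λ₂ = λ₁ + atan2(sin θ sin δ cos φ₁, cos δ − sin φ₁ sin φ₂) = -29.84040°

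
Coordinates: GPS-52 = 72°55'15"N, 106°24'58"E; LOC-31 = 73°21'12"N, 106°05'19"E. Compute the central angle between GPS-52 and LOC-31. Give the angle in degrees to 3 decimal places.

GPS-52: φ = +72.92083°, λ = +106.41611°
LOC-31: φ = +73.35333°, λ = +106.08861°
Δφ = 0.4325°,  Δλ = -0.3275°
a = sin²(Δφ/2) + cos φ₁ cos φ₂ sin²(Δλ/2) = 0.000015
c = 2·arcsin(√a) = 0.007728 rad = 0.4428°

0.443°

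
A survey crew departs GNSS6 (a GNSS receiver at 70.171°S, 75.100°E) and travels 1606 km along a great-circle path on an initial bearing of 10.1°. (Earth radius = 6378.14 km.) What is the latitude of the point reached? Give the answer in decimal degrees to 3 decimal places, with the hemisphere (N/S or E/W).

55.878°S

δ = d/R = 1606/6378.14 = 0.251798 rad
φ₂ = arcsin(sin φ₁ cos δ + cos φ₁ sin δ cos θ)
   = arcsin(-0.94071·0.96847 + 0.33921·0.24915·0.98450) = -55.87760°
λ₂ = λ₁ + atan2(sin θ sin δ cos φ₁, cos δ − sin φ₁ sin φ₂) = 79.56713°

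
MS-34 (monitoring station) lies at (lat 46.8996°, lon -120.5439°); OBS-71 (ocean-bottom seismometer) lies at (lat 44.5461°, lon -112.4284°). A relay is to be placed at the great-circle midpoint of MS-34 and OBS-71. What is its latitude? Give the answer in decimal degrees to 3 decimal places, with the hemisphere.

45.795°N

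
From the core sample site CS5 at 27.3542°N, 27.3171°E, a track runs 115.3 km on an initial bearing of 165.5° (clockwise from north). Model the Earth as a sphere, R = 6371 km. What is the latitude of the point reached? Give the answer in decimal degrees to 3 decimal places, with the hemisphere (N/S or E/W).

26.350°N

δ = d/R = 115.3/6371 = 0.018098 rad
φ₂ = arcsin(sin φ₁ cos δ + cos φ₁ sin δ cos θ)
   = arcsin(0.45949·0.99984 + 0.88818·0.01810·-0.96815) = 26.35001°
λ₂ = λ₁ + atan2(sin θ sin δ cos φ₁, cos δ − sin φ₁ sin φ₂) = 27.60681°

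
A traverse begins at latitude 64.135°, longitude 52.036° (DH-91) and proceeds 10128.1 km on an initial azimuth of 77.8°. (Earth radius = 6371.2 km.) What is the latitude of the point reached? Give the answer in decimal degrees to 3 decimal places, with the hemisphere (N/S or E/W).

4.312°N

δ = d/R = 10128.1/6371.2 = 1.589669 rad
φ₂ = arcsin(sin φ₁ cos δ + cos φ₁ sin δ cos θ)
   = arcsin(0.89982·-0.01887 + 0.43625·0.99982·0.21132) = 4.31233°
λ₂ = λ₁ + atan2(sin θ sin δ cos φ₁, cos δ − sin φ₁ sin φ₂) = 153.50965°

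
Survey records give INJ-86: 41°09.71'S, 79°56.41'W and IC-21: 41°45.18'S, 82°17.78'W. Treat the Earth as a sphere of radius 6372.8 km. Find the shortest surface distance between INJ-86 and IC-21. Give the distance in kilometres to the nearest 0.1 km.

207.1 km

INJ-86: φ = -41.16183°, λ = -79.94017°
IC-21: φ = -41.75300°, λ = -82.29633°
Δφ = -0.5912°,  Δλ = -2.3562°
a = sin²(Δφ/2) + cos φ₁ cos φ₂ sin²(Δλ/2) = 0.000264
c = 2·arcsin(√a) = 0.032499 rad = 1.8621°
d = R·c = 6372.8 × 0.032499 = 207.1 km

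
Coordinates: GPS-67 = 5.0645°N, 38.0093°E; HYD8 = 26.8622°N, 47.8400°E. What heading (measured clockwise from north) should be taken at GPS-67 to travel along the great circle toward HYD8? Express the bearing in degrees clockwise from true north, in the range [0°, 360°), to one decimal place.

Δλ = 9.8307°
y = sin Δλ · cos φ₂ = 0.152314
x = cos φ₁ sin φ₂ − sin φ₁ cos φ₂ cos Δλ = 0.372487
θ = atan2(y, x) = 22.2402° → 22.2402° (mod 360°)

22.2°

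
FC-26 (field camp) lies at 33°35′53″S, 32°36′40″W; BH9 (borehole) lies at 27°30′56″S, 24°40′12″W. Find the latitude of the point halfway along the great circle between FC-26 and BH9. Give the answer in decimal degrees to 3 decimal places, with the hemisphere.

30.617°S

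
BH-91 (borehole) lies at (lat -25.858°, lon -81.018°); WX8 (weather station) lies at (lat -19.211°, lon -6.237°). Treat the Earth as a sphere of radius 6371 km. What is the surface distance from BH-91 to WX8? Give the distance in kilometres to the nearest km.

Δφ = 6.6470°,  Δλ = 74.7810°
a = sin²(Δφ/2) + cos φ₁ cos φ₂ sin²(Δλ/2) = 0.316708
c = 2·arcsin(√a) = 1.195462 rad = 68.4950°
d = R·c = 6371 × 1.195462 = 7616.3 km

7616 km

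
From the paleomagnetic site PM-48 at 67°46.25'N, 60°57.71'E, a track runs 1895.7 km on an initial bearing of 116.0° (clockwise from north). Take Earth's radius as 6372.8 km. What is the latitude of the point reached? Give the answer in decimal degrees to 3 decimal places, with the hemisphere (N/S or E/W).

PM-48: φ = +67.77083°, λ = +60.96183°
δ = d/R = 1895.7/6372.8 = 0.297467 rad
φ₂ = arcsin(sin φ₁ cos δ + cos φ₁ sin δ cos θ)
   = arcsin(0.92568·0.95608 + 0.37831·0.29310·-0.43837) = 56.76358°
λ₂ = λ₁ + atan2(sin θ sin δ cos φ₁, cos δ − sin φ₁ sin φ₂) = 89.68903°

56.764°N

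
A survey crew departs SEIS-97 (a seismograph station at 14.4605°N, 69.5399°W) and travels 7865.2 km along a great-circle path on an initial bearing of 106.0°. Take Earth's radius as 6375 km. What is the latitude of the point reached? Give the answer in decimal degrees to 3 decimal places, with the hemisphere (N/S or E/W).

δ = d/R = 7865.2/6375 = 1.233757 rad
φ₂ = arcsin(sin φ₁ cos δ + cos φ₁ sin δ cos θ)
   = arcsin(0.24971·0.33069 + 0.96832·0.94374·-0.27564) = -9.74770°
λ₂ = λ₁ + atan2(sin θ sin δ cos φ₁, cos δ − sin φ₁ sin φ₂) = -2.54531°

9.748°S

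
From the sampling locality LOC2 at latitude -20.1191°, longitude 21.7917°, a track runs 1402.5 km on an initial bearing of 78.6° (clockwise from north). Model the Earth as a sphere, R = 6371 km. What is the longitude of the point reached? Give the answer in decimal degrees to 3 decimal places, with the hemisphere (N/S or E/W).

34.738°E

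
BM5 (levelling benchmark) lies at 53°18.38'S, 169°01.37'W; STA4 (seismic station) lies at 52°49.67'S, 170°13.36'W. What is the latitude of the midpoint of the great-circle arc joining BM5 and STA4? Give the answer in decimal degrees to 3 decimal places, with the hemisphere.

BM5: φ = -53.30633°, λ = -169.02283°
STA4: φ = -52.82783°, λ = -170.22267°
Bx = cos φ₂ cos Δλ = 0.604080,  By = cos φ₂ sin Δλ = -0.012652
φₘ = atan2(sin φ₁ + sin φ₂, √((cos φ₁ + Bx)² + By²)) = -53.06859°
λₘ = λ₁ + atan2(By, cos φ₁ + Bx) = -169.62608°

53.069°S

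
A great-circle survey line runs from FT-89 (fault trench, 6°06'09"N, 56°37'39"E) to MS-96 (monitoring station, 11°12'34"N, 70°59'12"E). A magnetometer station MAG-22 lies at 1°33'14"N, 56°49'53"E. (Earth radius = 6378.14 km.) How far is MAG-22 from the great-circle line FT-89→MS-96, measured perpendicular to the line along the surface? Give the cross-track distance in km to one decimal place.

FT-89: φ = +6.10250°, λ = +56.62750°
MS-96: φ = +11.20944°, λ = +70.98667°
MAG-22: φ = +1.55389°, λ = +56.83139°
δ₁₃ = central angle FT-89→MAG-22 = 0.079468 rad  (haversine)
θ₁₃ = bearing FT-89→MAG-22 = 177.432°,  θ₁₂ = bearing FT-89→MS-96 = 69.228°
dₓₜ = R·arcsin(sin δ₁₃ · sin(θ₁₃ − θ₁₂)) = 6378.14·arcsin(0.07938·sin(108.204°)) = 481.439 km
|dₓₜ| = 481.439 km

481.4 km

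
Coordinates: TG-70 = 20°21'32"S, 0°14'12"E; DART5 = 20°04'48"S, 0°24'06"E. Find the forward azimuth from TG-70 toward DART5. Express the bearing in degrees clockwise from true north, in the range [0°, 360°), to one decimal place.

29.1°

TG-70: φ = -20.35889°, λ = +0.23667°
DART5: φ = -20.08000°, λ = +0.40167°
Δλ = 0.1650°
y = sin Δλ · cos φ₂ = 0.002705
x = cos φ₁ sin φ₂ − sin φ₁ cos φ₂ cos Δλ = 0.004866
θ = atan2(y, x) = 29.0665° → 29.0665° (mod 360°)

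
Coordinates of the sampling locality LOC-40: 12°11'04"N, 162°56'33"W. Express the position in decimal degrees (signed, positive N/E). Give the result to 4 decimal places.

lat: 12.1844° N → +12.1844°
lon: 162.9425° W → -162.9425°

+12.1844°, -162.9425°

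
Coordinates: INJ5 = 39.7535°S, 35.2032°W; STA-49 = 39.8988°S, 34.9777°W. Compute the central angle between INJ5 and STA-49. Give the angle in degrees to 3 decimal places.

0.226°

Δφ = -0.1453°,  Δλ = 0.2255°
a = sin²(Δφ/2) + cos φ₁ cos φ₂ sin²(Δλ/2) = 0.000004
c = 2·arcsin(√a) = 0.003946 rad = 0.2261°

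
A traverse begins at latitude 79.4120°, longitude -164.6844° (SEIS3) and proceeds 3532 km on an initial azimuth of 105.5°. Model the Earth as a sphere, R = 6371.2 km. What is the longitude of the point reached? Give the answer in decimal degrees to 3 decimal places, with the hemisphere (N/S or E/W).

104.823°W

δ = d/R = 3532/6371.2 = 0.554370 rad
φ₂ = arcsin(sin φ₁ cos δ + cos φ₁ sin δ cos θ)
   = arcsin(0.98297·0.85023 + 0.18375·0.52641·-0.26724) = 54.08691°
λ₂ = λ₁ + atan2(sin θ sin δ cos φ₁, cos δ − sin φ₁ sin φ₂) = -104.82309°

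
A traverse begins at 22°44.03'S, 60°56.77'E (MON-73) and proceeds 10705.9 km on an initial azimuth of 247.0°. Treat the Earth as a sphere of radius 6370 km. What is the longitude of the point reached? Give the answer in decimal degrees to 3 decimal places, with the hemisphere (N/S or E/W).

MON-73: φ = -22.73383°, λ = +60.94617°
δ = d/R = 10705.9/6370 = 1.680675 rad
φ₂ = arcsin(sin φ₁ cos δ + cos φ₁ sin δ cos θ)
   = arcsin(-0.38645·-0.10966 + 0.92231·0.99397·-0.39073) = -18.41060°
λ₂ = λ₁ + atan2(sin θ sin δ cos φ₁, cos δ − sin φ₁ sin φ₂) = -44.40760°

44.408°W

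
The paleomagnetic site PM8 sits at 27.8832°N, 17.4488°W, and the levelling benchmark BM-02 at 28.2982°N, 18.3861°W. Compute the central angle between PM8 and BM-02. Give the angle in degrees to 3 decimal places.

Δφ = 0.4150°,  Δλ = -0.9373°
a = sin²(Δφ/2) + cos φ₁ cos φ₂ sin²(Δλ/2) = 0.000065
c = 2·arcsin(√a) = 0.016147 rad = 0.9252°

0.925°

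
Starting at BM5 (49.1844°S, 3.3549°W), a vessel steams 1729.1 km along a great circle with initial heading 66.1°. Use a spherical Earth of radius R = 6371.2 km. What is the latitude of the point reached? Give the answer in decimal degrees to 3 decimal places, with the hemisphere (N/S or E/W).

δ = d/R = 1729.1/6371.2 = 0.271393 rad
φ₂ = arcsin(sin φ₁ cos δ + cos φ₁ sin δ cos θ)
   = arcsin(-0.75682·0.96340 + 0.65363·0.26807·0.40514) = -41.15721°
λ₂ = λ₁ + atan2(sin θ sin δ cos φ₁, cos δ − sin φ₁ sin φ₂) = 15.64230°

41.157°S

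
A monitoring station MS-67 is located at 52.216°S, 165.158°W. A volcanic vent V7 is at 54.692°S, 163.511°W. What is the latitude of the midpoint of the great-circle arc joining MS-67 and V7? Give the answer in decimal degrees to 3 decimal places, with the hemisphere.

53.457°S

Bx = cos φ₂ cos Δλ = 0.577733,  By = cos φ₂ sin Δλ = 0.016612
φₘ = atan2(sin φ₁ + sin φ₂, √((cos φ₁ + Bx)² + By²)) = -53.45683°
λₘ = λ₁ + atan2(By, cos φ₁ + Bx) = -164.35851°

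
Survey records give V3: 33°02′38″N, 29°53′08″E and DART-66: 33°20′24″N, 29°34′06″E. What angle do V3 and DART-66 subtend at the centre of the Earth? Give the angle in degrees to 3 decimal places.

0.398°

V3: φ = +33.04389°, λ = +29.88556°
DART-66: φ = +33.34000°, λ = +29.56833°
Δφ = 0.2961°,  Δλ = -0.3172°
a = sin²(Δφ/2) + cos φ₁ cos φ₂ sin²(Δλ/2) = 0.000012
c = 2·arcsin(√a) = 0.006941 rad = 0.3977°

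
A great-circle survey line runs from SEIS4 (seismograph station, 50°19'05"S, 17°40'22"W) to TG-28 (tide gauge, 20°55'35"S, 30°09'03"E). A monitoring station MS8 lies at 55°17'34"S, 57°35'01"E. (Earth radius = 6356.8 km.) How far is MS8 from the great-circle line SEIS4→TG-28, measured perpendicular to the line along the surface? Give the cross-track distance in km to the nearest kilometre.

SEIS4: φ = -50.31806°, λ = -17.67278°
TG-28: φ = -20.92639°, λ = +30.15083°
MS8: φ = -55.29278°, λ = +57.58361°
δ₁₃ = central angle SEIS4→MS8 = 0.759482 rad  (haversine)
θ₁₃ = bearing SEIS4→MS8 = 126.898°,  θ₁₂ = bearing SEIS4→TG-28 = 69.807°
dₓₜ = R·arcsin(sin δ₁₃ · sin(θ₁₃ − θ₁₂)) = 6356.8·arcsin(0.68855·sin(57.090°)) = 3917.958 km
|dₓₜ| = 3917.958 km

3918 km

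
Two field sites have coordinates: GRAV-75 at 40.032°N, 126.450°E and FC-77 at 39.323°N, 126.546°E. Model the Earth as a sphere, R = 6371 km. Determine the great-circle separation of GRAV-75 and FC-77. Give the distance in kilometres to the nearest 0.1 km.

79.3 km

Δφ = -0.7090°,  Δλ = 0.0960°
a = sin²(Δφ/2) + cos φ₁ cos φ₂ sin²(Δλ/2) = 0.000039
c = 2·arcsin(√a) = 0.012441 rad = 0.7128°
d = R·c = 6371 × 0.012441 = 79.3 km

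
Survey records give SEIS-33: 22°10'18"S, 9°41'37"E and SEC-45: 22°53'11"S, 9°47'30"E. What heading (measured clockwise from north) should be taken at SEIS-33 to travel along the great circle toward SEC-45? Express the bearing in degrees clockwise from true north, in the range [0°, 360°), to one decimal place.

SEIS-33: φ = -22.17167°, λ = +9.69361°
SEC-45: φ = -22.88639°, λ = +9.79167°
Δλ = 0.0981°
y = sin Δλ · cos φ₂ = 0.001577
x = cos φ₁ sin φ₂ − sin φ₁ cos φ₂ cos Δλ = -0.012474
θ = atan2(y, x) = 172.7965° → 172.7965° (mod 360°)

172.8°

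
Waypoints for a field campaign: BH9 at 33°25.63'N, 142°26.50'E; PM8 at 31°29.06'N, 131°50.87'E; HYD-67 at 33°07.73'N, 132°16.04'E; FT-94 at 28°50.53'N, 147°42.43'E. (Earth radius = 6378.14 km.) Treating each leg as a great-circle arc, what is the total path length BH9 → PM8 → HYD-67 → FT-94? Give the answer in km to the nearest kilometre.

2752 km

BH9: φ = +33.42717°, λ = +142.44167°
PM8: φ = +31.48433°, λ = +131.84783°
HYD-67: φ = +33.12883°, λ = +132.26733°
FT-94: φ = +28.84217°, λ = +147.70717°
BH9→PM8: c = 0.159581 rad, d = 1017.83 km
PM8→HYD-67: c = 0.029361 rad, d = 187.27 km
HYD-67→FT-94: c = 0.242550 rad, d = 1547.02 km
Total = 1017.83 + 187.27 + 1547.02 = 2752.12 km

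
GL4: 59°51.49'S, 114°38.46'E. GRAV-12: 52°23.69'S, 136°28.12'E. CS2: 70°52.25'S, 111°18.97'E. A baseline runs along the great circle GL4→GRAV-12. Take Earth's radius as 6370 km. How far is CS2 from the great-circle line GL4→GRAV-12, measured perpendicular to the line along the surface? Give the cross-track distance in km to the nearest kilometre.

1090 km

GL4: φ = -59.85817°, λ = +114.64100°
GRAV-12: φ = -52.39483°, λ = +136.46867°
CS2: φ = -70.87083°, λ = +111.31617°
δ₁₃ = central angle GL4→CS2 = 0.193652 rad  (haversine)
θ₁₃ = bearing GL4→CS2 = 185.668°,  θ₁₂ = bearing GL4→GRAV-12 = 67.915°
dₓₜ = R·arcsin(sin δ₁₃ · sin(θ₁₃ − θ₁₂)) = 6370·arcsin(0.19244·sin(117.752°)) = 1090.169 km
|dₓₜ| = 1090.169 km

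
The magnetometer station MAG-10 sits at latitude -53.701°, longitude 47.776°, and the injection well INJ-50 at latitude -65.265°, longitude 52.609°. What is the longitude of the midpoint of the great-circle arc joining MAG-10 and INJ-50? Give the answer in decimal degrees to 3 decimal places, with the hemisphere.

49.777°E

Bx = cos φ₂ cos Δλ = 0.416934,  By = cos φ₂ sin Δλ = 0.035253
φₘ = atan2(sin φ₁ + sin φ₂, √((cos φ₁ + Bx)² + By²)) = -59.50464°
λₘ = λ₁ + atan2(By, cos φ₁ + Bx) = 49.77714°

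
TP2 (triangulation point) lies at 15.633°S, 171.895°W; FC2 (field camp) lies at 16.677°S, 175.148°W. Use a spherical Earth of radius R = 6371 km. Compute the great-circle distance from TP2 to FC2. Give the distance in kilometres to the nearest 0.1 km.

366.3 km

Δφ = -1.0440°,  Δλ = -3.2530°
a = sin²(Δφ/2) + cos φ₁ cos φ₂ sin²(Δλ/2) = 0.000826
c = 2·arcsin(√a) = 0.057496 rad = 3.2943°
d = R·c = 6371 × 0.057496 = 366.3 km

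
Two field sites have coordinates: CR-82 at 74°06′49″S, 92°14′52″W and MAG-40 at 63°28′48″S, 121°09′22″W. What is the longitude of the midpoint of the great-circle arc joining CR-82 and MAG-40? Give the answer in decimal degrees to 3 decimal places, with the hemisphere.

110.240°W

CR-82: φ = -74.11361°, λ = -92.24778°
MAG-40: φ = -63.48000°, λ = -121.15611°
Bx = cos φ₂ cos Δλ = 0.390872,  By = cos φ₂ sin Δλ = -0.215847
φₘ = atan2(sin φ₁ + sin φ₂, √((cos φ₁ + Bx)² + By²)) = -69.37482°
λₘ = λ₁ + atan2(By, cos φ₁ + Bx) = -110.24035°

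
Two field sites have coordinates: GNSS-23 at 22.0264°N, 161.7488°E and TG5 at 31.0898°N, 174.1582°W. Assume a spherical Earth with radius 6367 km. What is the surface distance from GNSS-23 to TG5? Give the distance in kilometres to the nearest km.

2591 km

Δφ = 9.0634°,  Δλ = 24.0930°
a = sin²(Δφ/2) + cos φ₁ cos φ₂ sin²(Δλ/2) = 0.040821
c = 2·arcsin(√a) = 0.406887 rad = 23.3129°
d = R·c = 6367 × 0.406887 = 2590.6 km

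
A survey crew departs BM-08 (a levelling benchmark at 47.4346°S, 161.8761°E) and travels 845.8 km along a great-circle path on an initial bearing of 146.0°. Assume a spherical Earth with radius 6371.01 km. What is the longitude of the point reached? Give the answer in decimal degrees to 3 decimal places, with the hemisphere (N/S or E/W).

169.031°E

δ = d/R = 845.8/6371.01 = 0.132758 rad
φ₂ = arcsin(sin φ₁ cos δ + cos φ₁ sin δ cos θ)
   = arcsin(-0.73651·0.99120 + 0.67643·0.13237·-0.82904) = -53.53838°
λ₂ = λ₁ + atan2(sin θ sin δ cos φ₁, cos δ − sin φ₁ sin φ₂) = 169.03098°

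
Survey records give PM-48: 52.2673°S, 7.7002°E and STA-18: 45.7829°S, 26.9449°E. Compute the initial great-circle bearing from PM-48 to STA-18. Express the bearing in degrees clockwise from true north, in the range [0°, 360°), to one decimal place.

70.3°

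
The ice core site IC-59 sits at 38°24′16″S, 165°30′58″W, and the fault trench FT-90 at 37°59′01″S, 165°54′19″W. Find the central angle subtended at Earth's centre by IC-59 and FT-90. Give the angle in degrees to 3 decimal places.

IC-59: φ = -38.40444°, λ = -165.51611°
FT-90: φ = -37.98361°, λ = -165.90528°
Δφ = 0.4208°,  Δλ = -0.3892°
a = sin²(Δφ/2) + cos φ₁ cos φ₂ sin²(Δλ/2) = 0.000021
c = 2·arcsin(√a) = 0.009080 rad = 0.5202°

0.520°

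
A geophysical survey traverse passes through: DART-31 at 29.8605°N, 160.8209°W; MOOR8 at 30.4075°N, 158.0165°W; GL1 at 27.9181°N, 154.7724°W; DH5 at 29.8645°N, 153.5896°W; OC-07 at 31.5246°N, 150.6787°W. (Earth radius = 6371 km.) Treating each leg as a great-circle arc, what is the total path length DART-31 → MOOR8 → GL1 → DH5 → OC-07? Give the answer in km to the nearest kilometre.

DART-31→MOOR8: c = 0.043393 rad, d = 276.46 km
MOOR8→GL1: c = 0.065814 rad, d = 419.30 km
GL1→DH5: c = 0.038479 rad, d = 245.15 km
DH5→OC-07: c = 0.052418 rad, d = 333.96 km
Total = 276.46 + 419.30 + 245.15 + 333.96 = 1274.87 km

1275 km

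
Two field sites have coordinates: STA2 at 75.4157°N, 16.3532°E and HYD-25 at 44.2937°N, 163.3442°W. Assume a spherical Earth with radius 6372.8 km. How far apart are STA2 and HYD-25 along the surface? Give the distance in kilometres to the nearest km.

Δφ = -31.1220°,  Δλ = -179.6974°
a = sin²(Δφ/2) + cos φ₁ cos φ₂ sin²(Δλ/2) = 0.252198
c = 2·arcsin(√a) = 1.052267 rad = 60.2904°
d = R·c = 6372.8 × 1.052267 = 6705.9 km

6706 km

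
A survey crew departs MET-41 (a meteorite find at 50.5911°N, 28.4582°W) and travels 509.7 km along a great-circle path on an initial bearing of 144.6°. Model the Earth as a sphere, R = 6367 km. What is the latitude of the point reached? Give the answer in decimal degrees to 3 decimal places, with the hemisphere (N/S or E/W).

46.784°N

δ = d/R = 509.7/6367 = 0.080053 rad
φ₂ = arcsin(sin φ₁ cos δ + cos φ₁ sin δ cos θ)
   = arcsin(0.77263·0.99680 + 0.63485·0.07997·-0.81513) = 46.78408°
λ₂ = λ₁ + atan2(sin θ sin δ cos φ₁, cos δ − sin φ₁ sin φ₂) = -24.57913°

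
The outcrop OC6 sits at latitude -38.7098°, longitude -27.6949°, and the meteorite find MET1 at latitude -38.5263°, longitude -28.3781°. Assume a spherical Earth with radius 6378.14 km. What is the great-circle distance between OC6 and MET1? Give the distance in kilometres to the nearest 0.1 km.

Δφ = 0.1835°,  Δλ = -0.6832°
a = sin²(Δφ/2) + cos φ₁ cos φ₂ sin²(Δλ/2) = 0.000024
c = 2·arcsin(√a) = 0.009852 rad = 0.5645°
d = R·c = 6378.14 × 0.009852 = 62.8 km

62.8 km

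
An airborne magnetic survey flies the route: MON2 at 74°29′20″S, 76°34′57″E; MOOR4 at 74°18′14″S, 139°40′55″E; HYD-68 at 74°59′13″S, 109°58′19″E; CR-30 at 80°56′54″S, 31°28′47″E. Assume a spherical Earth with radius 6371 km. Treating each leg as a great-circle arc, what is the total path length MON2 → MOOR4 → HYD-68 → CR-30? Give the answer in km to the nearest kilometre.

MON2: φ = -74.48889°, λ = +76.58250°
MOOR4: φ = -74.30389°, λ = +139.68194°
HYD-68: φ = -74.98694°, λ = +109.97194°
CR-30: φ = -80.94833°, λ = +31.47972°
MON2→MOOR4: c = 0.282433 rad, d = 1799.38 km
MOOR4→HYD-68: c = 0.136365 rad, d = 868.78 km
HYD-68→CR-30: c = 0.276675 rad, d = 1762.69 km
Total = 1799.38 + 868.78 + 1762.69 = 4430.86 km

4431 km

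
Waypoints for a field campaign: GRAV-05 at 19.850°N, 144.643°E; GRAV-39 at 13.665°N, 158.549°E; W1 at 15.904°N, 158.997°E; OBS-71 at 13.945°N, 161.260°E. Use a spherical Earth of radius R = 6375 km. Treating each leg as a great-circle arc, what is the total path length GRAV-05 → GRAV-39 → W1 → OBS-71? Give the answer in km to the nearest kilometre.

2213 km

GRAV-05→GRAV-39: c = 0.256072 rad, d = 1632.46 km
GRAV-39→W1: c = 0.039802 rad, d = 253.74 km
W1→OBS-71: c = 0.051238 rad, d = 326.64 km
Total = 1632.46 + 253.74 + 326.64 = 2212.85 km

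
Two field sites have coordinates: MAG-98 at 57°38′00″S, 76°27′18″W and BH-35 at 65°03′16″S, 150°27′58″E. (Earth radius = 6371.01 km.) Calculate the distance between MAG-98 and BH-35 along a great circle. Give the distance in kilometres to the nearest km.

MAG-98: φ = -57.63333°, λ = -76.45500°
BH-35: φ = -65.05444°, λ = +150.46611°
Δφ = -7.4211°,  Δλ = -133.0789°
a = sin²(Δφ/2) + cos φ₁ cos φ₂ sin²(Δλ/2) = 0.194184
c = 2·arcsin(√a) = 0.912674 rad = 52.2924°
d = R·c = 6371.01 × 0.912674 = 5814.7 km

5815 km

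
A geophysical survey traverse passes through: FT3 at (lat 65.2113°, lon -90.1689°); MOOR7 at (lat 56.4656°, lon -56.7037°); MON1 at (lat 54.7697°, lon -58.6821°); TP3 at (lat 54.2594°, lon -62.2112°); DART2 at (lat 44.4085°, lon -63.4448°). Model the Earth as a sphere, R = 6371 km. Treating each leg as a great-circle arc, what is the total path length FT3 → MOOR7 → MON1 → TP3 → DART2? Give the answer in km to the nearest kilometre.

FT3→MOOR7: c = 0.317641 rad, d = 2023.69 km
MOOR7→MON1: c = 0.035441 rad, d = 225.80 km
MON1→TP3: c = 0.036843 rad, d = 234.73 km
TP3→DART2: c = 0.172495 rad, d = 1098.97 km
Total = 2023.69 + 225.80 + 234.73 + 1098.97 = 3583.18 km

3583 km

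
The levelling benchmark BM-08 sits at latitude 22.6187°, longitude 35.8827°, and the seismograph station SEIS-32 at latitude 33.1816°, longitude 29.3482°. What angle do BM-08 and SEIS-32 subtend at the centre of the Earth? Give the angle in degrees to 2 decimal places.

12.03°

Δφ = 10.5629°,  Δλ = -6.5345°
a = sin²(Δφ/2) + cos φ₁ cos φ₂ sin²(Δλ/2) = 0.010982
c = 2·arcsin(√a) = 0.209979 rad = 12.0309°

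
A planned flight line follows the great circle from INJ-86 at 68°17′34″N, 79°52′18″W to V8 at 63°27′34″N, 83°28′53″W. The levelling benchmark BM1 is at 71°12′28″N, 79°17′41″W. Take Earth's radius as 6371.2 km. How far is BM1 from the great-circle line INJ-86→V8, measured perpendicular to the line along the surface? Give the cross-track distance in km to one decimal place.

INJ-86: φ = +68.29278°, λ = -79.87167°
V8: φ = +63.45944°, λ = -83.48139°
BM1: φ = +71.20778°, λ = -79.29472°
δ₁₃ = central angle INJ-86→BM1 = 0.050995 rad  (haversine)
θ₁₃ = bearing INJ-86→BM1 = 3.649°,  θ₁₂ = bearing INJ-86→V8 = 198.633°
dₓₜ = R·arcsin(sin δ₁₃ · sin(θ₁₃ − θ₁₂)) = 6371.2·arcsin(0.05097·sin(-194.985°)) = 83.972 km
|dₓₜ| = 83.972 km

84.0 km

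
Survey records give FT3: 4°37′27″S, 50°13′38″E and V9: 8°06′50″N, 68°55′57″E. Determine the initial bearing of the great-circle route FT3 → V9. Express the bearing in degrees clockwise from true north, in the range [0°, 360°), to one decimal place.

55.7°

FT3: φ = -4.62417°, λ = +50.22722°
V9: φ = +8.11389°, λ = +68.93250°
Δλ = 18.7053°
y = sin Δλ · cos φ₂ = 0.317490
x = cos φ₁ sin φ₂ − sin φ₁ cos φ₂ cos Δλ = 0.216278
θ = atan2(y, x) = 55.7368° → 55.7368° (mod 360°)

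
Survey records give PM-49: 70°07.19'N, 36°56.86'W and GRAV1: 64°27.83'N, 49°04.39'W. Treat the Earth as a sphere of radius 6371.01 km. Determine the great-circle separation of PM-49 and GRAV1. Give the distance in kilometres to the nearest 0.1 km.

PM-49: φ = +70.11983°, λ = -36.94767°
GRAV1: φ = +64.46383°, λ = -49.07317°
Δφ = -5.6560°,  Δλ = -12.1255°
a = sin²(Δφ/2) + cos φ₁ cos φ₂ sin²(Δλ/2) = 0.004069
c = 2·arcsin(√a) = 0.127671 rad = 7.3150°
d = R·c = 6371.01 × 0.127671 = 813.4 km

813.4 km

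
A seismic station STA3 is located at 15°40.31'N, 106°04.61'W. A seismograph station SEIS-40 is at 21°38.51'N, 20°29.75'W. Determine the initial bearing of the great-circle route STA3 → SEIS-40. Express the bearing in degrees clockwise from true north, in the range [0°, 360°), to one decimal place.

70.1°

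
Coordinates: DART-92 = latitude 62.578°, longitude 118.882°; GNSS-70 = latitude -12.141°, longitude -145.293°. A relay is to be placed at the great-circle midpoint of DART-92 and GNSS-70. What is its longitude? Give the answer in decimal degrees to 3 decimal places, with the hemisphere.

171.498°W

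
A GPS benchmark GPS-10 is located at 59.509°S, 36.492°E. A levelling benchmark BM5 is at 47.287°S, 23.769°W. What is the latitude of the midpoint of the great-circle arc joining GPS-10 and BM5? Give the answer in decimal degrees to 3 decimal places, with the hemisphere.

Bx = cos φ₂ cos Δλ = 0.336484,  By = cos φ₂ sin Δλ = -0.588987
φₘ = atan2(sin φ₁ + sin φ₂, √((cos φ₁ + Bx)² + By²)) = -57.19373°
λₘ = λ₁ + atan2(By, cos φ₁ + Bx) = 1.57907°

57.194°S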